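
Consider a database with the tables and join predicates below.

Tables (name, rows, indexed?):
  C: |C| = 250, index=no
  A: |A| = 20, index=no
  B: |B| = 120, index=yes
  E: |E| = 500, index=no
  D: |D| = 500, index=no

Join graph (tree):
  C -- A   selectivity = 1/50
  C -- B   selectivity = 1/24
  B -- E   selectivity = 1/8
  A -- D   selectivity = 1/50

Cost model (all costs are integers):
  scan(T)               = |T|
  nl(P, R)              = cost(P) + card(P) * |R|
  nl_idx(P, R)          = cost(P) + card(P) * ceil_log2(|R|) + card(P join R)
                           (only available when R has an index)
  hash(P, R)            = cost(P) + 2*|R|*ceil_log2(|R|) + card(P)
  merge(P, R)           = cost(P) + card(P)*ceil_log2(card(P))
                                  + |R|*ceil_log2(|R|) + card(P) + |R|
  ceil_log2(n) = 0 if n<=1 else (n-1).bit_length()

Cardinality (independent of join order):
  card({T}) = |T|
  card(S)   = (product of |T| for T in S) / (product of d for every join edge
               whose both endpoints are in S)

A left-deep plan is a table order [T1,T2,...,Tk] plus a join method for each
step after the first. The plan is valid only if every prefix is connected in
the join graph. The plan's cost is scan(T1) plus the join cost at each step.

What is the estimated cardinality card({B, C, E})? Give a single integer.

78125

Tables in S: B(120), C(250), E(500)
Edges inside S: C-B(d=24), B-E(d=8)
numerator = 120 * 250 * 500 = 15000000
denominator = 24 * 8 = 192
card(S) = 15000000 / 192 = 78125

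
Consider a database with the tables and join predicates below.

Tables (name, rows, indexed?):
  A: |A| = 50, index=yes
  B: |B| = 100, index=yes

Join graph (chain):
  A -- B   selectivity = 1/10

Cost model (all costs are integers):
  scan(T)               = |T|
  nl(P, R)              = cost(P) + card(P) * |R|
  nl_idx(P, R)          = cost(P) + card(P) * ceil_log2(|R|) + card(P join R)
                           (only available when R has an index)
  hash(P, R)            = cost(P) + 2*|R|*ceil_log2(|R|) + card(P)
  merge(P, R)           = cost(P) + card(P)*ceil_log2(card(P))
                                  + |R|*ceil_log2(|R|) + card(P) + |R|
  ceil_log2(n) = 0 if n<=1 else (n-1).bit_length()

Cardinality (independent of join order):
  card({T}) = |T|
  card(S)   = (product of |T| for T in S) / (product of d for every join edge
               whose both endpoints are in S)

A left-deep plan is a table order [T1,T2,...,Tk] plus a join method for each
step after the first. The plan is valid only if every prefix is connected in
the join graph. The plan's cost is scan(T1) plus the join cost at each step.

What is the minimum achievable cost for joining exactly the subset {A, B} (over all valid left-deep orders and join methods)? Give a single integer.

Selinger DP over subsets of {A,B}:
  {A}: scan cost=50, card=50
  {B}: scan cost=100, card=100
  {AB}: card=500; try (A,hash)→800, (B,nl_idx)→900, (B,merge)→1200, (A,nl_idx)→1200, (A,merge)→1250, (B,hash)→1500 …(+2); best=800 via (A,hash)

800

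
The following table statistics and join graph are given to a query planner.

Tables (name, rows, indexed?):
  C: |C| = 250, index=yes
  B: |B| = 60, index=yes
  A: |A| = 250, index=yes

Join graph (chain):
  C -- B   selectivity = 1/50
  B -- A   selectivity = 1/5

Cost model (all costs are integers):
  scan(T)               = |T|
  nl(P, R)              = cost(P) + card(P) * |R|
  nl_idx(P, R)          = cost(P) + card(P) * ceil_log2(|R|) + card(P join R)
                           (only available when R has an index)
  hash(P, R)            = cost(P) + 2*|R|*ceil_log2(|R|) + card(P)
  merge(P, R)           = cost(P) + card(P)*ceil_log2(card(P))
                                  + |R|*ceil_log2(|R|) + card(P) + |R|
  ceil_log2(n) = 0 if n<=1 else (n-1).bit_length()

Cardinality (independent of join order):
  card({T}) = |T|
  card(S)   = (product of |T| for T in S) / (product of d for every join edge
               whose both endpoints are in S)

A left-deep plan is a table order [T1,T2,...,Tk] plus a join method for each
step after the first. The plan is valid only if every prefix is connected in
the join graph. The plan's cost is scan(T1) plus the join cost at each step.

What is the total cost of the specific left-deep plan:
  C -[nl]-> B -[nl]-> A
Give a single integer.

step 1: scan C: cost=250, card=250
step 2: join B via nl
    card(P join B) = 250*60/(50) = 300
    cost = 250 + 250*60 = 15250
step 3: join A via nl
    card(P join A) = 300*250/(5) = 15000
    cost = 15250 + 300*250 = 90250

90250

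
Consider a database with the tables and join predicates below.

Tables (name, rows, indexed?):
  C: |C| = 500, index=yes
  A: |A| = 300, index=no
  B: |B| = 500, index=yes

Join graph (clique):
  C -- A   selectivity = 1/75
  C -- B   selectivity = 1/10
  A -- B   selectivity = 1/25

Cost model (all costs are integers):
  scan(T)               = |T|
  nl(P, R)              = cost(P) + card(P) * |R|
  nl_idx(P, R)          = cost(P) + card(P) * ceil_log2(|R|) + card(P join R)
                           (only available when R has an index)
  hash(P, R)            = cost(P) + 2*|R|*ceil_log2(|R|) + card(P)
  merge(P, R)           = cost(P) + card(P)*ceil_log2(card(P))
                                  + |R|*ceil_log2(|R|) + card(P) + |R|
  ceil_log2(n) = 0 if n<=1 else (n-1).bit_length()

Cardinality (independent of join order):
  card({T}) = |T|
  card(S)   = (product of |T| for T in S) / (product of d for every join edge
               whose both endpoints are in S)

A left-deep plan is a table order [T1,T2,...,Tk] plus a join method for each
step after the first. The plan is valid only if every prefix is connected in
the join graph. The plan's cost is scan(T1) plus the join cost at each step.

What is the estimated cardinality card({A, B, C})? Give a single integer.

Tables in S: A(300), B(500), C(500)
Edges inside S: C-A(d=75), C-B(d=10), A-B(d=25)
numerator = 300 * 500 * 500 = 75000000
denominator = 75 * 10 * 25 = 18750
card(S) = 75000000 / 18750 = 4000

4000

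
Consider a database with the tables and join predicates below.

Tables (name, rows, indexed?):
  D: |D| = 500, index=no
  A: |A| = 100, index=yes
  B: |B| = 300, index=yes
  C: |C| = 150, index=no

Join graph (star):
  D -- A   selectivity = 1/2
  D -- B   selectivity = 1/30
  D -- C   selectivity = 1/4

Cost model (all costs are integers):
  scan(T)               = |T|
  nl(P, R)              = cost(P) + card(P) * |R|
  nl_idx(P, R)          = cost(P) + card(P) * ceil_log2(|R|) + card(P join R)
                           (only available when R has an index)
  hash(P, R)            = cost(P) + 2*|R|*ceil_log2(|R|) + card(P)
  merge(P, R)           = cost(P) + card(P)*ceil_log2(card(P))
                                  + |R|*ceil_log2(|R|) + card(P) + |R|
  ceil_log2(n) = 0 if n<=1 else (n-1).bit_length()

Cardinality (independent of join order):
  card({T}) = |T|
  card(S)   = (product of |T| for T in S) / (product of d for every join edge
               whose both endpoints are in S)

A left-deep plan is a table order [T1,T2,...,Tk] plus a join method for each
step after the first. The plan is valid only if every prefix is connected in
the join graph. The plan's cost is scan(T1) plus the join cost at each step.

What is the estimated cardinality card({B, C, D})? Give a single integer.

187500

Tables in S: B(300), C(150), D(500)
Edges inside S: D-B(d=30), D-C(d=4)
numerator = 300 * 150 * 500 = 22500000
denominator = 30 * 4 = 120
card(S) = 22500000 / 120 = 187500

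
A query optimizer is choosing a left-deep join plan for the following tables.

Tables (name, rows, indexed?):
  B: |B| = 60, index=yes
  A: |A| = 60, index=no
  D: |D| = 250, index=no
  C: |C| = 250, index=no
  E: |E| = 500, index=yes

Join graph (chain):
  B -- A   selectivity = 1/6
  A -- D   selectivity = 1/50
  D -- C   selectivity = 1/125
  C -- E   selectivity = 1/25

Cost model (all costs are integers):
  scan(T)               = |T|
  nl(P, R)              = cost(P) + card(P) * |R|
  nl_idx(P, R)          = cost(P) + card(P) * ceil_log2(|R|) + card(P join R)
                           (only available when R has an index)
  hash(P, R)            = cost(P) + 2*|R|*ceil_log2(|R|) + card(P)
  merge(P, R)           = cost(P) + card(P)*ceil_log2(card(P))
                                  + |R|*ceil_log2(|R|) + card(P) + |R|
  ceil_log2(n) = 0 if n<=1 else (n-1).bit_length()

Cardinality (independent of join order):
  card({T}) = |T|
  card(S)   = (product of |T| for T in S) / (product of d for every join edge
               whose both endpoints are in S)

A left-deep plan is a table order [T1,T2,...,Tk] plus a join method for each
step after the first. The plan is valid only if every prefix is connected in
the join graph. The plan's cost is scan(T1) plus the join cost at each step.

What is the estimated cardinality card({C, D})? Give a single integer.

Tables in S: C(250), D(250)
Edges inside S: D-C(d=125)
numerator = 250 * 250 = 62500
denominator = 125 = 125
card(S) = 62500 / 125 = 500

500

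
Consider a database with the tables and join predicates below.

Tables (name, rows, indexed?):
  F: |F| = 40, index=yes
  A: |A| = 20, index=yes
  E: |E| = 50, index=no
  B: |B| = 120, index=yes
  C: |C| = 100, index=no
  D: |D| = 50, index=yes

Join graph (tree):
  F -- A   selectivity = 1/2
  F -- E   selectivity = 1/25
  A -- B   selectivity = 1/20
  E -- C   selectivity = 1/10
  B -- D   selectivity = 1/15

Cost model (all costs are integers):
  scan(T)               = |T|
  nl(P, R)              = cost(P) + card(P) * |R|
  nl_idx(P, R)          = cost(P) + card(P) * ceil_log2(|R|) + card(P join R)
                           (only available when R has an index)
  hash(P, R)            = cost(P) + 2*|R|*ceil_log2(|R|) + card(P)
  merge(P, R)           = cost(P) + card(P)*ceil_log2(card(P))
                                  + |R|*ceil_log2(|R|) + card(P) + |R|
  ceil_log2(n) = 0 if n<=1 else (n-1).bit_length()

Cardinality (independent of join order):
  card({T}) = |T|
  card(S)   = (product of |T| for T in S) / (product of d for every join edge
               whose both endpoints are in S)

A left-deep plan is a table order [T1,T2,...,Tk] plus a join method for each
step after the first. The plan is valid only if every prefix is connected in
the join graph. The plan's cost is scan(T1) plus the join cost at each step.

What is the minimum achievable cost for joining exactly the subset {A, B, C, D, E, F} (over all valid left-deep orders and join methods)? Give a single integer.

Selinger DP over subsets of {A,B,C,D,E,F}:
  {F}: scan cost=40, card=40
  {A}: scan cost=20, card=20
  {E}: scan cost=50, card=50
  {B}: scan cost=120, card=120
  {C}: scan cost=100, card=100
  {D}: scan cost=50, card=50
  {AF}: card=400; try (A,hash)→280, (F,merge)→420, (A,merge)→440, (F,hash)→520, (F,nl_idx)→540, (A,nl_idx)→640 …(+2); best=280 via (A,hash)
  {EF}: card=80; try (F,nl_idx)→430, (F,hash)→580, (E,merge)→670, (F,merge)→680, (E,hash)→680, (E,nl)→2040 …(+1); best=430 via (F,nl_idx)
  {AB}: card=120; try (B,nl_idx)→280, (A,hash)→440, (A,nl_idx)→840, (B,merge)→1100, (A,merge)→1200, (B,hash)→1720 …(+2); best=280 via (B,nl_idx)
  {CE}: card=500; try (E,hash)→800, (C,merge)→1200, (E,merge)→1250, (C,hash)→1500, (C,nl)→5050, (E,nl)→5100; best=800 via (E,hash)
  {BD}: card=400; try (B,nl_idx)→800, (D,hash)→840, (D,nl_idx)→1240, (B,merge)→1360, (D,merge)→1430, (B,hash)→1780 …(+2); best=800 via (B,nl_idx)
  {AEF}: card=800; try (A,hash)→710, (A,merge)→1190, (E,hash)→1280, (A,nl_idx)→1630, (A,nl)→2030, (E,merge)→4630 …(+1); best=710 via (A,hash)
  {ABF}: card=2400; try (F,hash)→880, (F,merge)→1520, (B,hash)→2360, (F,nl_idx)→3400, (F,nl)→5080, (B,merge)→5240 …(+2); best=880 via (F,hash)
  {CEF}: card=800; try (F,hash)→1780, (C,merge)→1870, (C,hash)→1910, (F,nl_idx)→4600, (F,merge)→6080, (C,nl)→8430 …(+1); best=1780 via (F,hash)
  {ABD}: card=400; try (D,hash)→1000, (D,nl_idx)→1400, (A,hash)→1400, (D,merge)→1590, (A,nl_idx)→3200, (A,merge)→4920 …(+2); best=1000 via (D,hash)
  {ABEF}: card=4800; try (B,hash)→3190, (E,hash)→3880, (B,merge)→10470, (B,nl_idx)→11110, (E,merge)→32430, (B,nl)→96710 …(+1); best=3190 via (B,hash)
  {ACEF}: card=8000; try (A,hash)→2780, (C,hash)→2910, (C,merge)→10310, (A,merge)→10700, (A,nl_idx)→13780, (A,nl)→17780 …(+1); best=2780 via (A,hash)
  {ABDF}: card=8000; try (F,hash)→1880, (D,hash)→3880, (F,merge)→5280, (F,nl_idx)→11400, (F,nl)→17000, (D,nl_idx)→23280 …(+2); best=1880 via (F,hash)
  {ABCEF}: card=48000; try (C,hash)→9390, (B,hash)→12460, (C,merge)→71190, (B,nl_idx)→106780, (B,merge)→115740, (C,nl)→483190 …(+1); best=9390 via (C,hash)
  {ABDEF}: card=16000; try (D,hash)→8590, (E,hash)→10480, (D,nl_idx)→47990, (D,merge)→70740, (E,merge)→114230, (D,nl)→243190 …(+1); best=8590 via (D,hash)
  {ABCDEF}: card=160000; try (C,hash)→25990, (D,hash)→57990, (C,merge)→249390, (D,nl_idx)→457390, (D,merge)→825740, (C,nl)→1608590 …(+1); best=25990 via (C,hash)

25990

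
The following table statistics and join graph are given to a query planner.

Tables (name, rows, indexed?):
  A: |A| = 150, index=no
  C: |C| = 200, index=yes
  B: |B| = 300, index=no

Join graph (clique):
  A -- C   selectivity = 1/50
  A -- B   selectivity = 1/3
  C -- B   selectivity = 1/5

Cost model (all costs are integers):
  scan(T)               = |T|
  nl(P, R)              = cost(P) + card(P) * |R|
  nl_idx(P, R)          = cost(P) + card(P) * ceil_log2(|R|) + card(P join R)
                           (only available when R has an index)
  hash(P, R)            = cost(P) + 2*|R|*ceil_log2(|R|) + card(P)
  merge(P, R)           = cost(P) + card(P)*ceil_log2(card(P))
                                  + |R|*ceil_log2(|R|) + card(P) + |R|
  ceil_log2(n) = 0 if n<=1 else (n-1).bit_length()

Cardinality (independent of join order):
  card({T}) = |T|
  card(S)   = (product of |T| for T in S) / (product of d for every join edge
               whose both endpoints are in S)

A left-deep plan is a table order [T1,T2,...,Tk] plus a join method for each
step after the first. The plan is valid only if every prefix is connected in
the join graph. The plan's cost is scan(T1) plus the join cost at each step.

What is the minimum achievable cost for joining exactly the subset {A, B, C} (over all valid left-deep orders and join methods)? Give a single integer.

7950

Selinger DP over subsets of {A,B,C}:
  {A}: scan cost=150, card=150
  {C}: scan cost=200, card=200
  {B}: scan cost=300, card=300
  {AC}: card=600; try (C,nl_idx)→1950, (A,hash)→2800, (C,merge)→3300, (A,merge)→3350, (C,hash)→3500, (C,nl)→30150 …(+1); best=1950 via (C,nl_idx)
  {AB}: card=15000; try (A,hash)→3000, (B,merge)→4500, (A,merge)→4650, (B,hash)→5700, (B,nl)→45150, (A,nl)→45300; best=3000 via (A,hash)
  {BC}: card=12000; try (C,hash)→3800, (B,merge)→5000, (C,merge)→5100, (B,hash)→5800, (C,nl_idx)→14700, (B,nl)→60200 …(+1); best=3800 via (C,hash)
  {ABC}: card=12000; try (B,hash)→7950, (B,merge)→11550, (A,hash)→18200, (C,hash)→21200, (C,nl_idx)→135000, (B,nl)→181950 …(+4); best=7950 via (B,hash)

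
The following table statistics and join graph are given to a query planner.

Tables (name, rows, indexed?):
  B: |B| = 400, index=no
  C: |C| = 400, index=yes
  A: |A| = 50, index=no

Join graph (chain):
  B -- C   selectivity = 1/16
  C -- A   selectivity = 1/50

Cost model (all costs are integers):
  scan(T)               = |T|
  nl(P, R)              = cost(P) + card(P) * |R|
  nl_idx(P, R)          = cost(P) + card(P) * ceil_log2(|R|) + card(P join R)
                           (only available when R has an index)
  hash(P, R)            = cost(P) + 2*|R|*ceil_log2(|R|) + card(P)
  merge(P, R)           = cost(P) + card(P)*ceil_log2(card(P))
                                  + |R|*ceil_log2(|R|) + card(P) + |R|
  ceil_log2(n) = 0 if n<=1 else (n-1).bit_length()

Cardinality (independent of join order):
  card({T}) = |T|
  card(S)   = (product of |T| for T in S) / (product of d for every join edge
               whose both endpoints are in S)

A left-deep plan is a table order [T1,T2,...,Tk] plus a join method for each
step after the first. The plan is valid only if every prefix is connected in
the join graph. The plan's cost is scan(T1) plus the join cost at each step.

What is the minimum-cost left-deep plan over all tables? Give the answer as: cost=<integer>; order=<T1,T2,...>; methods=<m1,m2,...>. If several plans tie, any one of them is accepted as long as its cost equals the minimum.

cost=8500; order=A,C,B; methods=nl_idx,hash

Selinger DP (subsets sized 1..n):
  {B}: scan cost=400, card=400
  {C}: scan cost=400, card=400
  {A}: scan cost=50, card=50
  {BC}: card=10000; try (C,hash)→8000, (B,hash)→8000, (C,merge)→8400, (B,merge)→8400, (C,nl_idx)→14000, (C,nl)→160400 …(+1); best=8000 via (C,hash)
  {AC}: card=400; try (C,nl_idx)→900, (A,hash)→1400, (C,merge)→4400, (A,merge)→4750, (C,hash)→7300, (C,nl)→20050 …(+1); best=900 via (C,nl_idx)
  {ABC}: card=10000; try (B,hash)→8500, (B,merge)→8900, (A,hash)→18600, (A,merge)→158350, (B,nl)→160900, (A,nl)→508000; best=8500 via (B,hash)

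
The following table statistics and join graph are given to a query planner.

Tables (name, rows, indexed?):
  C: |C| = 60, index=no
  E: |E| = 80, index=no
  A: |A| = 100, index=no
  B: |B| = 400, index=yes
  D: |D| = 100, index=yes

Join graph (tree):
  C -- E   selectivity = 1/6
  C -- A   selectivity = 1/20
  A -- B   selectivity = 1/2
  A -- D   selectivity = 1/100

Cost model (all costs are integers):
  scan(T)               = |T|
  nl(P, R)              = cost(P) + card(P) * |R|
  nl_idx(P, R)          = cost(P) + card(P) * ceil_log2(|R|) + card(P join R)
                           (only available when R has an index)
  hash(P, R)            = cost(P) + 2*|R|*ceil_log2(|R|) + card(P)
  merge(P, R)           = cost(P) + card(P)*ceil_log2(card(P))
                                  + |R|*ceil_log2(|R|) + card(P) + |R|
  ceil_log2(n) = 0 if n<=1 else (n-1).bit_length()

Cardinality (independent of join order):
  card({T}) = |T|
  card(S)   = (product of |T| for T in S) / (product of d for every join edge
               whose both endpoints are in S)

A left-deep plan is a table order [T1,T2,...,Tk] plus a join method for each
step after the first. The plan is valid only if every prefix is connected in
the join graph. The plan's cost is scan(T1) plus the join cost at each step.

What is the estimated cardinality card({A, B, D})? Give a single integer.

20000

Tables in S: A(100), B(400), D(100)
Edges inside S: A-B(d=2), A-D(d=100)
numerator = 100 * 400 * 100 = 4000000
denominator = 2 * 100 = 200
card(S) = 4000000 / 200 = 20000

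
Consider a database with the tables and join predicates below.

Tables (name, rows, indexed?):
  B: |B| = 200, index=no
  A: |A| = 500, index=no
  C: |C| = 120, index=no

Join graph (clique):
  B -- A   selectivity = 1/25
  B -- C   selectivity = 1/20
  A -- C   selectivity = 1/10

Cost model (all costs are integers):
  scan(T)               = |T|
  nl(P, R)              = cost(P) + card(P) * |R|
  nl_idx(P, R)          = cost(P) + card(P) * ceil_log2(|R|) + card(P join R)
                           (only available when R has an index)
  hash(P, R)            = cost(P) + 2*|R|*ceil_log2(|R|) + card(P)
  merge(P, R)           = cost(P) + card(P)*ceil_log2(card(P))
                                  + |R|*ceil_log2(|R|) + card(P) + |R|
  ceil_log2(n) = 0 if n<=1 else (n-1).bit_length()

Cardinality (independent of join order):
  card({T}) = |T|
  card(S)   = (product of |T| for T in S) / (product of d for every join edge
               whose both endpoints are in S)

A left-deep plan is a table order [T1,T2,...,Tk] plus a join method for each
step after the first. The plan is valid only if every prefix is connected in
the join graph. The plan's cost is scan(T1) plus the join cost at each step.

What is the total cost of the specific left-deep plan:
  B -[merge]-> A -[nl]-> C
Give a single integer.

487000

step 1: scan B: cost=200, card=200
step 2: join A via merge
    card(P join A) = 200*500/(25) = 4000
    cost = 200 + 200*8 + 500*9 + 200 + 500 = 7000
step 3: join C via nl
    card(P join C) = 4000*120/(20*10) = 2400
    cost = 7000 + 4000*120 = 487000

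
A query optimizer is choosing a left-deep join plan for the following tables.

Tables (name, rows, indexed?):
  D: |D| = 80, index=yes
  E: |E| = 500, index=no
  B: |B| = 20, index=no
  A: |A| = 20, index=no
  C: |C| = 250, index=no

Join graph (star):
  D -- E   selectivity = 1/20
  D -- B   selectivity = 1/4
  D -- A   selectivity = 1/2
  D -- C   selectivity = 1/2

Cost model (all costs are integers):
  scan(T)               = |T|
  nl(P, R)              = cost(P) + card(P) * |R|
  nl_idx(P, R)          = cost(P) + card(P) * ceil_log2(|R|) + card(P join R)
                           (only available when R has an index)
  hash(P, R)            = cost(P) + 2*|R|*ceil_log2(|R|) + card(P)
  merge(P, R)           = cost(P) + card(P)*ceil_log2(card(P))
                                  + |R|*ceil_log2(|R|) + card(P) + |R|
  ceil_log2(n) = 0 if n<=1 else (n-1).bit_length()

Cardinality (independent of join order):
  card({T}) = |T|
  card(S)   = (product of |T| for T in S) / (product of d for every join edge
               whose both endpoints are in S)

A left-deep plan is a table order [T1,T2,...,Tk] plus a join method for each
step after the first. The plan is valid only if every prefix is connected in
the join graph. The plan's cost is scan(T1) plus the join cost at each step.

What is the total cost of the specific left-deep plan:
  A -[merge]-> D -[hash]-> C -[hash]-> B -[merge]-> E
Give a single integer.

step 1: scan A: cost=20, card=20
step 2: join D via merge
    card(P join D) = 20*80/(2) = 800
    cost = 20 + 20*5 + 80*7 + 20 + 80 = 780
step 3: join C via hash
    card(P join C) = 800*250/(2) = 100000
    cost = 780 + 2*250*8 + 800 = 5580
step 4: join B via hash
    card(P join B) = 100000*20/(4) = 500000
    cost = 5580 + 2*20*5 + 100000 = 105780
step 5: join E via merge
    card(P join E) = 500000*500/(20) = 12500000
    cost = 105780 + 500000*19 + 500*9 + 500000 + 500 = 10110780

10110780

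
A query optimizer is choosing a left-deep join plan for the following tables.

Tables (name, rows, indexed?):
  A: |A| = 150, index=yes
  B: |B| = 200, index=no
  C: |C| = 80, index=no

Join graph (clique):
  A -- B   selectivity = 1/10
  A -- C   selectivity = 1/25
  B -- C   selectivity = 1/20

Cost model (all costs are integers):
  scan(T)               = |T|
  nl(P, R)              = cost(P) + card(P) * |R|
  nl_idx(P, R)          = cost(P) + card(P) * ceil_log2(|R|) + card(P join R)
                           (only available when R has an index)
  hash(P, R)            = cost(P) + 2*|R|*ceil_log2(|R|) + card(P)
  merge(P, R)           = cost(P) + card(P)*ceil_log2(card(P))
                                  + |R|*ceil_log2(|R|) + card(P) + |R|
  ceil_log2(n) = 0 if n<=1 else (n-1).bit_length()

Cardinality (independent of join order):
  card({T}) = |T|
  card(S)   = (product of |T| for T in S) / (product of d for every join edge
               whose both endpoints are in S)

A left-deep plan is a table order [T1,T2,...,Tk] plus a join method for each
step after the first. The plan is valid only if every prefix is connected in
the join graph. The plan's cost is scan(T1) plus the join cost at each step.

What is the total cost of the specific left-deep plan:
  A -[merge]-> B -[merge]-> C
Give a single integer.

step 1: scan A: cost=150, card=150
step 2: join B via merge
    card(P join B) = 150*200/(10) = 3000
    cost = 150 + 150*8 + 200*8 + 150 + 200 = 3300
step 3: join C via merge
    card(P join C) = 3000*80/(25*20) = 480
    cost = 3300 + 3000*12 + 80*7 + 3000 + 80 = 42940

42940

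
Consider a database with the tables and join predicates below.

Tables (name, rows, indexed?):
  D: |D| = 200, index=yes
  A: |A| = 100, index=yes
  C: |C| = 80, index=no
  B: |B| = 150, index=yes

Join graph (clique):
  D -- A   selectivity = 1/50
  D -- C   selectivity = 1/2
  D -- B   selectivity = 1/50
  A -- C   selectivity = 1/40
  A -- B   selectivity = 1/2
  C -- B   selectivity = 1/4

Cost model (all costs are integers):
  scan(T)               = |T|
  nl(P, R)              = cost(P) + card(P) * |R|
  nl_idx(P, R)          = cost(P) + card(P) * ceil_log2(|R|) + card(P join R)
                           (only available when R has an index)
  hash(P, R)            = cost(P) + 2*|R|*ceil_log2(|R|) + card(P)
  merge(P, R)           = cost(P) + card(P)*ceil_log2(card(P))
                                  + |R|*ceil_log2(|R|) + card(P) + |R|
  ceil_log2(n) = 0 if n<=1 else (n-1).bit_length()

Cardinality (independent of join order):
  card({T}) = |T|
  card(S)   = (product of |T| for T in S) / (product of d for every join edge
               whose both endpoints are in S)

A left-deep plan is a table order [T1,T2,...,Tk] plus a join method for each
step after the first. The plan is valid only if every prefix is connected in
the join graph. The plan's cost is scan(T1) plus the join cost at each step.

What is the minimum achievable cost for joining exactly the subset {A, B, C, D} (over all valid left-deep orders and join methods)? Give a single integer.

5620

Selinger DP over subsets of {A,B,C,D}:
  {D}: scan cost=200, card=200
  {A}: scan cost=100, card=100
  {C}: scan cost=80, card=80
  {B}: scan cost=150, card=150
  {AD}: card=400; try (D,nl_idx)→1300, (A,hash)→1800, (A,nl_idx)→2000, (D,merge)→2700, (A,merge)→2800, (D,hash)→3400 …(+2); best=1300 via (D,nl_idx)
  {CD}: card=8000; try (C,hash)→1520, (D,merge)→2520, (C,merge)→2640, (D,hash)→3360, (D,nl_idx)→8720, (D,nl)→16080 …(+1); best=1520 via (C,hash)
  {BD}: card=600; try (D,nl_idx)→1950, (B,nl_idx)→2400, (B,hash)→2800, (D,merge)→3300, (B,merge)→3350, (D,hash)→3500 …(+2); best=1950 via (D,nl_idx)
  {AC}: card=200; try (A,nl_idx)→840, (C,hash)→1320, (A,merge)→1520, (C,merge)→1540, (A,hash)→1560, (A,nl)→8080 …(+1); best=840 via (A,nl_idx)
  {AB}: card=7500; try (A,hash)→1700, (B,merge)→2250, (A,merge)→2300, (B,hash)→2600, (B,nl_idx)→8400, (A,nl_idx)→8700 …(+2); best=1700 via (A,hash)
  {BC}: card=3000; try (C,hash)→1420, (B,merge)→2070, (C,merge)→2140, (B,hash)→2560, (B,nl_idx)→3720, (B,nl)→12080 …(+1); best=1420 via (C,hash)
  {ACD}: card=400; try (C,hash)→2820, (D,nl_idx)→2840, (D,hash)→4240, (D,merge)→4440, (C,merge)→5940, (A,hash)→10920 …(+5); best=2820 via (C,hash)
  {ABD}: card=600; try (A,hash)→3950, (B,hash)→4100, (B,nl_idx)→5100, (B,merge)→6650, (A,nl_idx)→6750, (A,merge)→9350 …(+6); best=3950 via (A,hash)
  {BCD}: card=6000; try (C,hash)→3670, (D,hash)→7620, (C,merge)→9190, (B,hash)→11920, (D,nl_idx)→31420, (D,merge)→42220 …(+5); best=3670 via (C,hash)
  {ABC}: card=3750; try (B,hash)→3440, (B,merge)→3990, (A,hash)→5820, (B,nl_idx)→6190, (C,hash)→10320, (A,nl_idx)→26170 …(+5); best=3440 via (B,hash)
  {ABCD}: card=150; try (B,hash)→5620, (C,hash)→5670, (B,nl_idx)→6170, (B,merge)→8170, (D,hash)→10390, (A,hash)→11070 …(+9); best=5620 via (B,hash)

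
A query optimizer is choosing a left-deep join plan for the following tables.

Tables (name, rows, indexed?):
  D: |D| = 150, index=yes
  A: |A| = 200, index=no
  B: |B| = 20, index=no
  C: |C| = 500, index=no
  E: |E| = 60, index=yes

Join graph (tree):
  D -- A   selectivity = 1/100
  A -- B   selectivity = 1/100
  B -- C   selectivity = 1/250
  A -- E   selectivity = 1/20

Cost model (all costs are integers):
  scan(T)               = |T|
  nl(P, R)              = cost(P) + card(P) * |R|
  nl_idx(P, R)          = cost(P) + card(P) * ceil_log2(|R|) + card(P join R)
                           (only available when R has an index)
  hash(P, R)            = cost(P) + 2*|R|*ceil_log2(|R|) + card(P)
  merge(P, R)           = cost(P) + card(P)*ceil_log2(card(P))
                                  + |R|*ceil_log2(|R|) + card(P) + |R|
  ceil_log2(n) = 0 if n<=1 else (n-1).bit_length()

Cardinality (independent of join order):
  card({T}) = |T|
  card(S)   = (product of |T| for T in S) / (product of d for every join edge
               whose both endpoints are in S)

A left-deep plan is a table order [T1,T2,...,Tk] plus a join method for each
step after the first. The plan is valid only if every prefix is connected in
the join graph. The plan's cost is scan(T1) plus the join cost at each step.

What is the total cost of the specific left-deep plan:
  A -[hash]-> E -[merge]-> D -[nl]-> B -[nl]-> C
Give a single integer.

117070

step 1: scan A: cost=200, card=200
step 2: join E via hash
    card(P join E) = 200*60/(20) = 600
    cost = 200 + 2*60*6 + 200 = 1120
step 3: join D via merge
    card(P join D) = 600*150/(100) = 900
    cost = 1120 + 600*10 + 150*8 + 600 + 150 = 9070
step 4: join B via nl
    card(P join B) = 900*20/(100) = 180
    cost = 9070 + 900*20 = 27070
step 5: join C via nl
    card(P join C) = 180*500/(250) = 360
    cost = 27070 + 180*500 = 117070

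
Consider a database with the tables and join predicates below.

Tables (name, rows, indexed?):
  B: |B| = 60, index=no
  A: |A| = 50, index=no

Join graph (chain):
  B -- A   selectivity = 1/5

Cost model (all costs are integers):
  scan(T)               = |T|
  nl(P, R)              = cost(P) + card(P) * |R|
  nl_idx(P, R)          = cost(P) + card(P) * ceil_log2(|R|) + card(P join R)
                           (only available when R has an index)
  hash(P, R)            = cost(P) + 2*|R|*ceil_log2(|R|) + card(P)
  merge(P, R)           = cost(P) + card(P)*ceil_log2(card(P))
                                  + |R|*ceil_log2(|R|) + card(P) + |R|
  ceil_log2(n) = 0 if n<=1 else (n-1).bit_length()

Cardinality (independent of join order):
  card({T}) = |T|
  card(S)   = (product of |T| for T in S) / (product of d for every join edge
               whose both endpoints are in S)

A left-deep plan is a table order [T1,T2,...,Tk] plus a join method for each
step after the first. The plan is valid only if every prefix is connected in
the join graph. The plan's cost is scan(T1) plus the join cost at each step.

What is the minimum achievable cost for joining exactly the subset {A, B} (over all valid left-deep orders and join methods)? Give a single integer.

720

Selinger DP over subsets of {A,B}:
  {B}: scan cost=60, card=60
  {A}: scan cost=50, card=50
  {AB}: card=600; try (A,hash)→720, (B,hash)→820, (B,merge)→820, (A,merge)→830, (B,nl)→3050, (A,nl)→3060; best=720 via (A,hash)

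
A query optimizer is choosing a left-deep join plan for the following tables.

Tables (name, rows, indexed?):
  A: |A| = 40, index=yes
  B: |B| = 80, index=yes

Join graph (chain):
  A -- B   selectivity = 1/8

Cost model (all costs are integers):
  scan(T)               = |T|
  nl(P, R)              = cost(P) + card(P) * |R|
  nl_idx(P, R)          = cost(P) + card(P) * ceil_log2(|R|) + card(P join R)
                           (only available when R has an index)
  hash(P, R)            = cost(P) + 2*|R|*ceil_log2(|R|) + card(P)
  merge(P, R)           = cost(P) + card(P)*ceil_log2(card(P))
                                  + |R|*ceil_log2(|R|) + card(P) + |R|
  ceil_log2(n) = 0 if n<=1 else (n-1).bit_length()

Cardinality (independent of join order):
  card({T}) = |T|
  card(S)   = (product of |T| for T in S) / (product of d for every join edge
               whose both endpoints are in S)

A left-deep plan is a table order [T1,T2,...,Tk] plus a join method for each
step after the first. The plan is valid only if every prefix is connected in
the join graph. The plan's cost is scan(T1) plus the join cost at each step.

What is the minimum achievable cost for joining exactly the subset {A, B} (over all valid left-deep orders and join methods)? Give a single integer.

Selinger DP over subsets of {A,B}:
  {A}: scan cost=40, card=40
  {B}: scan cost=80, card=80
  {AB}: card=400; try (A,hash)→640, (B,nl_idx)→720, (B,merge)→960, (A,nl_idx)→960, (A,merge)→1000, (B,hash)→1200 …(+2); best=640 via (A,hash)

640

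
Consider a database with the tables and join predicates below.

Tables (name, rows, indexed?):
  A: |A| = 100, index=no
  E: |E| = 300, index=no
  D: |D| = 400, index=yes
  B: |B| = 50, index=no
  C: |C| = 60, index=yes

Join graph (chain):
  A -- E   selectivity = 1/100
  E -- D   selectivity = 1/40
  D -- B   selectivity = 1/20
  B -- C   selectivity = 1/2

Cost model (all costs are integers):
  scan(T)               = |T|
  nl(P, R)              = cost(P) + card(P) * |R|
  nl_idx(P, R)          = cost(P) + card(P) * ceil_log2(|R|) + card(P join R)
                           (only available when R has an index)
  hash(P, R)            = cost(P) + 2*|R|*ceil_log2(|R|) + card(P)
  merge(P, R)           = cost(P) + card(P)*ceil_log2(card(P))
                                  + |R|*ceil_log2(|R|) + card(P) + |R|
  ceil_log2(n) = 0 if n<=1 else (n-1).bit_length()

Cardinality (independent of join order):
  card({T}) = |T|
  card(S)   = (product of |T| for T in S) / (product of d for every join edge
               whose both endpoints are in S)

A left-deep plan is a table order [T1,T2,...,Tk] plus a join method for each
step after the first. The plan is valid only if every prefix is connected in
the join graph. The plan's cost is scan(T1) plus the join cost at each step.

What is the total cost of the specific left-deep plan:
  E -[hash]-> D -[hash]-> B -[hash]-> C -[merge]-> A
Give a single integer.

step 1: scan E: cost=300, card=300
step 2: join D via hash
    card(P join D) = 300*400/(40) = 3000
    cost = 300 + 2*400*9 + 300 = 7800
step 3: join B via hash
    card(P join B) = 3000*50/(20) = 7500
    cost = 7800 + 2*50*6 + 3000 = 11400
step 4: join C via hash
    card(P join C) = 7500*60/(2) = 225000
    cost = 11400 + 2*60*6 + 7500 = 19620
step 5: join A via merge
    card(P join A) = 225000*100/(100) = 225000
    cost = 19620 + 225000*18 + 100*7 + 225000 + 100 = 4295420

4295420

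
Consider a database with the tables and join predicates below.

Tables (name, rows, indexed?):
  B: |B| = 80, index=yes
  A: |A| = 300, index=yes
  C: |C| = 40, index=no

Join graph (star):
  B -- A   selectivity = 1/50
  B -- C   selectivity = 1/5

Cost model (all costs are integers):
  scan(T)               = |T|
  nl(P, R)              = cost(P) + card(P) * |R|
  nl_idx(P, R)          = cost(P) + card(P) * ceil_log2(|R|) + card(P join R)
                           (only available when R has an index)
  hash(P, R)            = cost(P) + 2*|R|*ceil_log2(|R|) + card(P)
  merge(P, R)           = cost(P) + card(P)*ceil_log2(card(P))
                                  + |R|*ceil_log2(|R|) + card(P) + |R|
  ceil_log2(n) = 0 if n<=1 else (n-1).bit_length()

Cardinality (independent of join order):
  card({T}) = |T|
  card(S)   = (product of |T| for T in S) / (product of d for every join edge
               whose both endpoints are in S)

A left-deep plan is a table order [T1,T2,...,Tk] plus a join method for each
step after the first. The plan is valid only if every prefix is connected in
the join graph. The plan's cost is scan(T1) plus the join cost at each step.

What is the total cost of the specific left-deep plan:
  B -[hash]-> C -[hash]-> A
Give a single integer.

step 1: scan B: cost=80, card=80
step 2: join C via hash
    card(P join C) = 80*40/(5) = 640
    cost = 80 + 2*40*6 + 80 = 640
step 3: join A via hash
    card(P join A) = 640*300/(50) = 3840
    cost = 640 + 2*300*9 + 640 = 6680

6680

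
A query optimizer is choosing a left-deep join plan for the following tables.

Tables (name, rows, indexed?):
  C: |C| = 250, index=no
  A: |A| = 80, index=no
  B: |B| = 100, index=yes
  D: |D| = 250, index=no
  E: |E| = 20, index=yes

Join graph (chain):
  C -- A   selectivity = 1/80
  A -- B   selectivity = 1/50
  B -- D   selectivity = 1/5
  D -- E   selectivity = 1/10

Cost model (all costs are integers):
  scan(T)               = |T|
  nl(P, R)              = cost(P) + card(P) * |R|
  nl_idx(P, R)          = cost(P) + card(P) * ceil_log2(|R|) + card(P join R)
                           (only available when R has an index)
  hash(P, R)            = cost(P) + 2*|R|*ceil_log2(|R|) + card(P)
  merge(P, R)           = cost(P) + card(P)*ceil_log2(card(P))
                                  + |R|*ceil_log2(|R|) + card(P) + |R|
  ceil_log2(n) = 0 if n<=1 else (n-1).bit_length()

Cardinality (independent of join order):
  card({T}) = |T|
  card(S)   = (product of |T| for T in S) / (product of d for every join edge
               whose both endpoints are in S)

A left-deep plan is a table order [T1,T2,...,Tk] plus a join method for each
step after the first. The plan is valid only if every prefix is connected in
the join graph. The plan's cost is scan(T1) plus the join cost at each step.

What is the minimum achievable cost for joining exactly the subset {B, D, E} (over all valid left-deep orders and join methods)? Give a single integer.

Selinger DP over subsets of {B,D,E}:
  {B}: scan cost=100, card=100
  {D}: scan cost=250, card=250
  {E}: scan cost=20, card=20
  {BD}: card=5000; try (B,hash)→1900, (D,merge)→3150, (B,merge)→3300, (D,hash)→4200, (B,nl_idx)→7000, (D,nl)→25100 …(+1); best=1900 via (B,hash)
  {DE}: card=500; try (E,hash)→700, (E,nl_idx)→2000, (D,merge)→2390, (E,merge)→2620, (D,hash)→4040, (D,nl)→5020 …(+1); best=700 via (E,hash)
  {BDE}: card=10000; try (B,hash)→2600, (B,merge)→6500, (E,hash)→7100, (B,nl_idx)→14200, (E,nl_idx)→36900, (B,nl)→50700 …(+2); best=2600 via (B,hash)

2600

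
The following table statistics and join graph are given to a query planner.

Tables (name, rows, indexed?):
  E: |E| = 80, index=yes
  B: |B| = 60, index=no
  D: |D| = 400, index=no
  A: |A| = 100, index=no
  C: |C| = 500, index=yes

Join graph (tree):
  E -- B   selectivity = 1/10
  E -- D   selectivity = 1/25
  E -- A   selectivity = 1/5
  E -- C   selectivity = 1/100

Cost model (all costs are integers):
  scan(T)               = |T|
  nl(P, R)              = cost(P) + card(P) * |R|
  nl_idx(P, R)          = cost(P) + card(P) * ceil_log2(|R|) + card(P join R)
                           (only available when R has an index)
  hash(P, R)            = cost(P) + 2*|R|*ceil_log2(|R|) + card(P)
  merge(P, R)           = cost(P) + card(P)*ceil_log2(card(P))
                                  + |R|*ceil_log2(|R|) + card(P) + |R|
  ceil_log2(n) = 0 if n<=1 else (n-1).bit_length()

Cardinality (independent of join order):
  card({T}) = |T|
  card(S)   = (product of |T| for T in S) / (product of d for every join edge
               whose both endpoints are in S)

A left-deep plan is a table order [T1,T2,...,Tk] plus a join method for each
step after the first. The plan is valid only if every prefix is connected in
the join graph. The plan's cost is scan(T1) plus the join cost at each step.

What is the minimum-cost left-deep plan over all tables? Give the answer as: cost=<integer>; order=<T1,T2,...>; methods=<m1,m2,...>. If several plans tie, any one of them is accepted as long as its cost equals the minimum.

Selinger DP (subsets sized 1..n):
  {E}: scan cost=80, card=80
  {B}: scan cost=60, card=60
  {D}: scan cost=400, card=400
  {A}: scan cost=100, card=100
  {C}: scan cost=500, card=500
  {BE}: card=480; try (B,hash)→880, (E,nl_idx)→960, (E,merge)→1120, (B,merge)→1140, (E,hash)→1240, (E,nl)→4860 …(+1); best=880 via (B,hash)
  {DE}: card=1280; try (E,hash)→1920, (E,nl_idx)→4480, (D,merge)→4720, (E,merge)→5040, (D,hash)→7360, (D,nl)→32080 …(+1); best=1920 via (E,hash)
  {AE}: card=1600; try (E,hash)→1320, (A,merge)→1520, (E,merge)→1540, (A,hash)→1560, (E,nl_idx)→2400, (A,nl)→8080 …(+1); best=1320 via (E,hash)
  {CE}: card=400; try (C,nl_idx)→1200, (E,hash)→2120, (E,nl_idx)→4400, (C,merge)→5720, (E,merge)→6140, (C,hash)→9160 …(+2); best=1200 via (C,nl_idx)
  {BDE}: card=7680; try (B,hash)→3920, (D,hash)→8560, (D,merge)→9680, (B,merge)→17700, (B,nl)→78720, (D,nl)→192880; best=3920 via (B,hash)
  {ABE}: card=9600; try (A,hash)→2760, (B,hash)→3640, (A,merge)→6480, (B,merge)→20940, (A,nl)→48880, (B,nl)→97320; best=2760 via (A,hash)
  {BCE}: card=2400; try (B,hash)→2320, (B,merge)→5620, (C,nl_idx)→7600, (C,hash)→10360, (C,merge)→10680, (B,nl)→25200 …(+1); best=2320 via (B,hash)
  {ADE}: card=25600; try (A,hash)→4600, (D,hash)→10120, (A,merge)→18080, (D,merge)→24520, (A,nl)→129920, (D,nl)→641320; best=4600 via (A,hash)
  {CDE}: card=6400; try (D,hash)→8800, (D,merge)→9200, (C,hash)→12200, (C,nl_idx)→19840, (C,merge)→22280, (D,nl)→161200 …(+1); best=8800 via (D,hash)
  {ACE}: card=8000; try (A,hash)→3000, (A,merge)→6000, (C,hash)→11920, (C,nl_idx)→23720, (C,merge)→25520, (A,nl)→41200 …(+1); best=3000 via (A,hash)
  {ABDE}: card=153600; try (A,hash)→13000, (D,hash)→19560, (B,hash)→30920, (A,merge)→112240, (D,merge)→150760, (B,merge)→414620 …(+3); best=13000 via (A,hash)
  {BCDE}: card=38400; try (D,hash)→11920, (B,hash)→15920, (C,hash)→20600, (D,merge)→37520, (B,merge)→98820, (C,nl_idx)→111440 …(+4); best=11920 via (D,hash)
  {ABCE}: card=48000; try (A,hash)→6120, (B,hash)→11720, (C,hash)→21360, (A,merge)→34320, (B,merge)→115420, (C,nl_idx)→137160 …(+4); best=6120 via (A,hash)
  {ACDE}: card=128000; try (A,hash)→16600, (D,hash)→18200, (C,hash)→39200, (A,merge)→99200, (D,merge)→119000, (C,nl_idx)→363000 …(+4); best=16600 via (A,hash)
  {ABCDE}: card=768000; try (A,hash)→51720, (D,hash)→61320, (B,hash)→145320, (C,hash)→175600, (A,merge)→665520, (D,merge)→826120 …(+7); best=51720 via (A,hash)

cost=51720; order=E,C,B,D,A; methods=nl_idx,hash,hash,hash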